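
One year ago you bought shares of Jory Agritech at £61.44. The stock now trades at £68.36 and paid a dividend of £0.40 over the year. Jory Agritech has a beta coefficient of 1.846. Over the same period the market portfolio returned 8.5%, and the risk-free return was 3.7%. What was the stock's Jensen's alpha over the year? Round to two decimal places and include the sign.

Realised HPR = (P1 + D1 − P0) / P0 = (68.36 + 0.40 − 61.44) / 61.44 = 7.32 / 61.44 = 11.9141%
MRP = 8.5% − 3.7% = 4.80%
CAPM required = R_f + β·MRP = 3.7% + 1.846 × 4.8% = 12.5608%
α = realised − required = 11.9141% − 12.5608% = -0.65%

-0.65%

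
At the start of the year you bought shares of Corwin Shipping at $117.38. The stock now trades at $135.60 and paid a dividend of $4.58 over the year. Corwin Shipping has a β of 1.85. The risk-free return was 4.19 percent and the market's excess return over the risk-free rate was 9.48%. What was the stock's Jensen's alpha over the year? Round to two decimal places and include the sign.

-2.30%

Realised HPR = (P1 + D1 − P0) / P0 = (135.60 + 4.58 − 117.38) / 117.38 = 22.80 / 117.38 = 19.4241%
CAPM required = R_f + β·MRP = 4.19% + 1.85 × 9.48% = 21.7280%
α = realised − required = 19.4241% − 21.7280% = -2.30%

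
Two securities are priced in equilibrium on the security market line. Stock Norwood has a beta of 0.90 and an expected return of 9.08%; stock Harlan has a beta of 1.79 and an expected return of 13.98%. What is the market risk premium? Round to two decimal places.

5.51%

Both satisfy E(R) = R_f + β·MRP, so the slope of the SML is
MRP = (13.98% − 9.08%) / (1.79 − 0.90) = 4.90% / 0.89 = 5.5056%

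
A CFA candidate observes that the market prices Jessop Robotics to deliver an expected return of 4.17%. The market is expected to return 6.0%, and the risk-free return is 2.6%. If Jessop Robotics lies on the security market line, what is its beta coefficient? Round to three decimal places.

MRP = 6.0% − 2.6% = 3.40%
β = (E(R) − R_f) / MRP = (4.17% − 2.6%) / 3.4% = 1.57% / 3.4% = 0.462

0.462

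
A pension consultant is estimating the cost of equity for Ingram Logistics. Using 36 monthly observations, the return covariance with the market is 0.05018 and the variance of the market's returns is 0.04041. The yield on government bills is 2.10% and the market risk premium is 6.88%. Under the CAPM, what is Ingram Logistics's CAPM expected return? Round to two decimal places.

10.64%

β = Cov(R_i, R_m) / Var(R_m) = 0.05018 / 0.04041 = 1.2418
E(R) = R_f + β × MRP = 2.10% + 1.2418 × 6.88% = 10.64%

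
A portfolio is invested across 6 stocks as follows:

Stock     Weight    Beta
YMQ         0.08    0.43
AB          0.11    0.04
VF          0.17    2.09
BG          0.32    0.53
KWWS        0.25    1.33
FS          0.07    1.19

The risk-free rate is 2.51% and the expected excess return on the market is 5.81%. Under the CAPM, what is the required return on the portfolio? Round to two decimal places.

β_P = Σ w_i β_i = 0.08×0.43 + 0.11×0.04 + 0.17×2.09 + 0.32×0.53 + 0.25×1.33 + 0.07×1.19 = 0.9795
E(R_P) = R_f + β_P × MRP = 2.51% + 0.9795 × 5.81% = 8.20%

8.20%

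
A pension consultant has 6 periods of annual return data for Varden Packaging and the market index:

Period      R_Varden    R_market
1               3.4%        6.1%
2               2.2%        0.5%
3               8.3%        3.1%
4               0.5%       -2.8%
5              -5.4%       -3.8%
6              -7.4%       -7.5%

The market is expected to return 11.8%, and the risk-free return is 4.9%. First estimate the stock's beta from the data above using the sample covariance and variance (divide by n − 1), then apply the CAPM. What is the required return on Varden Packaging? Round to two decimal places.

11.86%

Mean R_i = (3.4 + 2.2 + 8.3 + 0.5 − 5.4 − 7.4) / 6 = 0.2667%
Mean R_m = (6.1 + 0.5 + 3.1 − 2.8 − 3.8 − 7.5) / 6 = -0.7333%
Σ(R_i − R̄_i)(R_m − R̄_m) = 123.3633  ⇒  Cov = 123.3633 / 5 = 24.6727
Σ(R_m − R̄_m)² = 122.3733  ⇒  Var(R_m) = 122.3733 / 5 = 24.4747
β = Cov / Var(R_m) = 24.6727 / 24.4747 = 1.0081
MRP = 11.8% − 4.9% = 6.90%
E(R) = R_f + β × MRP = 4.9% + 1.0081 × 6.9% = 11.86%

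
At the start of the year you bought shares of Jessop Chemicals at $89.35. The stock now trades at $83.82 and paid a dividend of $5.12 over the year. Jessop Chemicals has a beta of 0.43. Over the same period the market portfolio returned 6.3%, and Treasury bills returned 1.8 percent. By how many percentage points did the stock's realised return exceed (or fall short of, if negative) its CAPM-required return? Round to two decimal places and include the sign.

-4.19%

Realised HPR = (P1 + D1 − P0) / P0 = (83.82 + 5.12 − 89.35) / 89.35 = -0.41 / 89.35 = -0.4589%
MRP = 6.3% − 1.8% = 4.50%
CAPM required = R_f + β·MRP = 1.8% + 0.43 × 4.5% = 3.7350%
α = realised − required = -0.4589% − 3.7350% = -4.19%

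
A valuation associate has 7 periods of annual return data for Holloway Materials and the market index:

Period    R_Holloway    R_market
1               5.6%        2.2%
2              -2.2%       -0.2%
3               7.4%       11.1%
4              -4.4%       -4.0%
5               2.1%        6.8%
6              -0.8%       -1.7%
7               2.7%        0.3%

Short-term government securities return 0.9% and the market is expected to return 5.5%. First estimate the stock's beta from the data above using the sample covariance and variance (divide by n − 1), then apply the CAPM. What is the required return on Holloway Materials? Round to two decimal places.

Mean R_i = (5.6 − 2.2 + 7.4 − 4.4 + 2.1 − 0.8 + 2.7) / 7 = 1.4857%
Mean R_m = (2.2 − 0.2 + 11.1 − 4.0 + 6.8 − 1.7 + 0.3) / 7 = 2.0714%
Σ(R_i − R̄_i)(R_m − R̄_m) = 107.4071  ⇒  Cov = 107.4071 / 6 = 17.9012
Σ(R_m − R̄_m)² = 163.2743  ⇒  Var(R_m) = 163.2743 / 6 = 27.2124
β = Cov / Var(R_m) = 17.9012 / 27.2124 = 0.6578
MRP = 5.5% − 0.9% = 4.60%
E(R) = R_f + β × MRP = 0.9% + 0.6578 × 4.6% = 3.93%

3.93%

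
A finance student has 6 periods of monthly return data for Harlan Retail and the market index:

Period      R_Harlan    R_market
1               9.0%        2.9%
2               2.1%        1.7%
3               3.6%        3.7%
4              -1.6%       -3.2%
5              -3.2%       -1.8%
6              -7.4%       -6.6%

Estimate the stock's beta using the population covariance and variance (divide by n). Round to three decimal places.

Mean R_i = (9.0 + 2.1 + 3.6 − 1.6 − 3.2 − 7.4) / 6 = 0.4167%
Mean R_m = (2.9 + 1.7 + 3.7 − 3.2 − 1.8 − 6.6) / 6 = -0.5500%
Σ(R_i − R̄_i)(R_m − R̄_m) = 104.0850  ⇒  Cov = 104.0850 / 6 = 17.3475
Σ(R_m − R̄_m)² = 80.2150  ⇒  Var(R_m) = 80.2150 / 6 = 13.3692
β = Cov / Var(R_m) = 17.3475 / 13.3692 = 1.2976

1.298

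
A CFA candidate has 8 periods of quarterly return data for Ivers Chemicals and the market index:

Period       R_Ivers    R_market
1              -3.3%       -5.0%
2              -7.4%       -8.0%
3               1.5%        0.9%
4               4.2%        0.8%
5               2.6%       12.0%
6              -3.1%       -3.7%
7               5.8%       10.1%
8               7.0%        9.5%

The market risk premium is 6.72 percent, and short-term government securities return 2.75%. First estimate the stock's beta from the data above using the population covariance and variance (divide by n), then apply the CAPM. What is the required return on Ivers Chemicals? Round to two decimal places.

6.61%

Mean R_i = (-3.3 − 7.4 + 1.5 + 4.2 + 2.6 − 3.1 + 5.8 + 7.0) / 8 = 0.9125%
Mean R_m = (-5.0 − 8.0 + 0.9 + 0.8 + 12.0 − 3.7 + 10.1 + 9.5) / 8 = 2.0750%
Σ(R_i − R̄_i)(R_m − R̄_m) = 233.0125  ⇒  Cov = 233.0125 / 8 = 29.1266
Σ(R_m − R̄_m)² = 405.9550  ⇒  Var(R_m) = 405.9550 / 8 = 50.7444
β = Cov / Var(R_m) = 29.1266 / 50.7444 = 0.5740
E(R) = R_f + β × MRP = 2.75% + 0.5740 × 6.72% = 6.61%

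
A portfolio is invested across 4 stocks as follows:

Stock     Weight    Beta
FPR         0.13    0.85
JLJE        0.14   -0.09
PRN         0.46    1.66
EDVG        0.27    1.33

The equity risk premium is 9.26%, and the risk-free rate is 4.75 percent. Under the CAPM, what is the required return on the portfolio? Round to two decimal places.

β_P = Σ w_i β_i = 0.13×0.85 + 0.14×-0.09 + 0.46×1.66 + 0.27×1.33 = 1.2206
E(R_P) = R_f + β_P × MRP = 4.75% + 1.2206 × 9.26% = 16.05%

16.05%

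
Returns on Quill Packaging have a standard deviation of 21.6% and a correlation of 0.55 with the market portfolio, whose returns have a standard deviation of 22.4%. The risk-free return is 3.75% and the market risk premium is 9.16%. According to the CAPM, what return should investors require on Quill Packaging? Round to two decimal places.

8.61%

β = ρ × σ_i / σ_m = 0.55 × 21.6% / 22.4% = 0.5304
E(R) = 3.75% + 0.5304 × 9.16% = 8.61%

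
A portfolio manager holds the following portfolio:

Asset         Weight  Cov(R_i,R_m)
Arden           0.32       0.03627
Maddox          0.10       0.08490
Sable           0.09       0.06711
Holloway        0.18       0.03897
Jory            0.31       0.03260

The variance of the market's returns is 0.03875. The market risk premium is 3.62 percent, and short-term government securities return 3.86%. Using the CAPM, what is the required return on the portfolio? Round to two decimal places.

7.90%

β_Arden = 0.03627 / 0.03875 = 0.9360
β_Maddox = 0.08490 / 0.03875 = 2.1910
β_Sable = 0.06711 / 0.03875 = 1.7319
β_Holloway = 0.03897 / 0.03875 = 1.0057
β_Jory = 0.03260 / 0.03875 = 0.8413
β_P = Σ w_i β_i = 0.32×0.9360 + 0.10×2.1910 + 0.09×1.7319 + 0.18×1.0057 + 0.31×0.8413 = 1.1163
E(R_P) = R_f + β_P × MRP = 3.86% + 1.1163 × 3.62% = 7.90%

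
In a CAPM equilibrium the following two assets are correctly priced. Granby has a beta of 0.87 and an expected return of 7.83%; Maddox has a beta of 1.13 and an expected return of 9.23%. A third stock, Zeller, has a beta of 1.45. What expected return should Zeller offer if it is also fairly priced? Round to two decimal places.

MRP (SML slope) = (9.23% − 7.83%) / (1.13 − 0.87) = 1.40% / 0.26 = 5.3846%
R_f (intercept) = 7.83% − 0.87 × 5.3846% = 3.1454%
E(R_Zeller) = R_f + β × MRP = 3.1454% + 1.45 × 5.3846% = 10.95%

10.95%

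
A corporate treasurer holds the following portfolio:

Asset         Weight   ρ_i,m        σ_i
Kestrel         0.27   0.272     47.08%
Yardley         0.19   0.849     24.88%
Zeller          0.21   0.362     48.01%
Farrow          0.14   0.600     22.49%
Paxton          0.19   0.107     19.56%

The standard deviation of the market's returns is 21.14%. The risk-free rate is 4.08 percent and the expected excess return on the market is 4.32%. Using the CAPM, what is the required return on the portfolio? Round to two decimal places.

6.82%

β_Kestrel = 0.272 × 47.08% / 21.14% = 0.6058
β_Yardley = 0.849 × 24.88% / 21.14% = 0.9992
β_Zeller = 0.362 × 48.01% / 21.14% = 0.8221
β_Farrow = 0.600 × 22.49% / 21.14% = 0.6383
β_Paxton = 0.107 × 19.56% / 21.14% = 0.0990
β_P = Σ w_i β_i = 0.27×0.6058 + 0.19×0.9992 + 0.21×0.8221 + 0.14×0.6383 + 0.19×0.0990 = 0.6342
E(R_P) = R_f + β_P × MRP = 4.08% + 0.6342 × 4.32% = 6.82%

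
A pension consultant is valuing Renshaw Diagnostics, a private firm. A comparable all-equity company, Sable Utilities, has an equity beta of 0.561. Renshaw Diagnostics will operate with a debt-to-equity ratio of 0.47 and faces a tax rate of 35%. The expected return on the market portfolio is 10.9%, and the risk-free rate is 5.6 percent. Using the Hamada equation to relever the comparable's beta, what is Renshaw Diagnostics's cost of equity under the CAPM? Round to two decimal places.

β_L = β_U × [1 + (1 − t)(D/E)] = 0.561 × [1 + (1 − 0.35) × 0.47]
    = 0.561 × [1 + 0.65 × 0.47] = 0.561 × 1.3055 = 0.7324
MRP = 10.9% − 5.6% = 5.30%
E(R) = R_f + β_L × MRP = 5.6% + 0.7324 × 5.3% = 9.48%

9.48%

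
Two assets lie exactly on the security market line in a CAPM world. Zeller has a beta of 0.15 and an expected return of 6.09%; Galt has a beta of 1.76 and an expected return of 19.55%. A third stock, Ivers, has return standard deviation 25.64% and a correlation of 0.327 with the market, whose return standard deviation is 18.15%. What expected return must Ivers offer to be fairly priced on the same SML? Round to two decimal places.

MRP = (19.55% − 6.09%) / (1.76 − 0.15) = 8.3602%
R_f = 6.09% − 0.15 × 8.3602% = 4.8360%
β_Ivers = ρ·σ_i/σ_m = 0.327 × 25.64 / 18.15 = 0.4619
E(R_Ivers) = R_f + β × MRP = 4.8360% + 0.4619 × 8.3602% = 8.70%

8.70%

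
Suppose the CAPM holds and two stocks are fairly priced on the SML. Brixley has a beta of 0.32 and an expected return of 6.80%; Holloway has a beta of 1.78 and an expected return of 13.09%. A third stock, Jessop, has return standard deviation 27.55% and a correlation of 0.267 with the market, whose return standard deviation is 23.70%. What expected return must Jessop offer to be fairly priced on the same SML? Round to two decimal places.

6.76%

MRP = (13.09% − 6.80%) / (1.78 − 0.32) = 4.3082%
R_f = 6.80% − 0.32 × 4.3082% = 5.4214%
β_Jessop = ρ·σ_i/σ_m = 0.267 × 27.55 / 23.70 = 0.3104
E(R_Jessop) = R_f + β × MRP = 5.4214% + 0.3104 × 4.3082% = 6.76%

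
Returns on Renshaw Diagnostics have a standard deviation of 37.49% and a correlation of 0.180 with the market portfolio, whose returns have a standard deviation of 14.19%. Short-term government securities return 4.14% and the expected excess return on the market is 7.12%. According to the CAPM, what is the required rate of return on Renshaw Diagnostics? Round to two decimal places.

β = ρ × σ_i / σ_m = 0.180 × 37.49% / 14.19% = 0.4756
E(R) = 4.14% + 0.4756 × 7.12% = 7.53%

7.53%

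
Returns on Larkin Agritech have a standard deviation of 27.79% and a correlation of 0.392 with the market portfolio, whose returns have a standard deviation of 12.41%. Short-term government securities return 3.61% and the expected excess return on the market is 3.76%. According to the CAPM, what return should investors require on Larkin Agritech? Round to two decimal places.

6.91%

β = ρ × σ_i / σ_m = 0.392 × 27.79% / 12.41% = 0.8778
E(R) = 3.61% + 0.8778 × 3.76% = 6.91%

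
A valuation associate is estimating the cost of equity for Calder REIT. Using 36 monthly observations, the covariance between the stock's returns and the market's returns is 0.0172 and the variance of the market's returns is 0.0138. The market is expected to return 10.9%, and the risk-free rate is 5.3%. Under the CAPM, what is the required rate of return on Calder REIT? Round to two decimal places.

12.28%

β = Cov(R_i, R_m) / Var(R_m) = 0.0172 / 0.0138 = 1.2464
MRP = 10.9% − 5.3% = 5.60%
E(R) = R_f + β × MRP = 5.3% + 1.2464 × 5.6% = 12.28%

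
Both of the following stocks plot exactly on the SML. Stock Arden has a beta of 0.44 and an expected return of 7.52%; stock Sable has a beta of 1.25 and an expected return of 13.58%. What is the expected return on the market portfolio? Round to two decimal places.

Both satisfy E(R) = R_f + β·MRP, so the slope of the SML is
MRP = (13.58% − 7.52%) / (1.25 − 0.44) = 6.06% / 0.81 = 7.4815%
R_f = E(R_Arden) − β_Arden·MRP = 7.52% − 0.44 × 7.4815% = 4.2281%
E(R_m) = R_f + MRP = 4.2281% + 7.4815% = 11.71%

11.71%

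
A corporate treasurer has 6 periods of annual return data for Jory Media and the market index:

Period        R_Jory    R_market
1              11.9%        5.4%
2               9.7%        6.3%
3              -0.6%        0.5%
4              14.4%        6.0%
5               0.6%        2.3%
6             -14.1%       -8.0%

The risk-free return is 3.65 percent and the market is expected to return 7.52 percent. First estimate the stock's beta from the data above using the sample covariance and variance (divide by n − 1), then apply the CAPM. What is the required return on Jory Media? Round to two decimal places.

Mean R_i = (11.9 + 9.7 − 0.6 + 14.4 + 0.6 − 14.1) / 6 = 3.6500%
Mean R_m = (5.4 + 6.3 + 0.5 + 6.0 + 2.3 − 8.0) / 6 = 2.0833%
Σ(R_i − R̄_i)(R_m − R̄_m) = 280.0250  ⇒  Cov = 280.0250 / 5 = 56.0050
Σ(R_m − R̄_m)² = 148.3483  ⇒  Var(R_m) = 148.3483 / 5 = 29.6697
β = Cov / Var(R_m) = 56.0050 / 29.6697 = 1.8876
MRP = 7.52% − 3.65% = 3.87%
E(R) = R_f + β × MRP = 3.65% + 1.8876 × 3.87% = 10.96%

10.96%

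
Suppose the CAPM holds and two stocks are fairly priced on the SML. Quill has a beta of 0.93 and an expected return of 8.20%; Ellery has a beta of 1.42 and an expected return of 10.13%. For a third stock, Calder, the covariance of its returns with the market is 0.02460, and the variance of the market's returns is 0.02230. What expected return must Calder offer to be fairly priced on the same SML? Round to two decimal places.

8.88%

MRP = (10.13% − 8.20%) / (1.42 − 0.93) = 3.9388%
R_f = 8.20% − 0.93 × 3.9388% = 4.5369%
β_Calder = Cov / Var(R_m) = 0.02460 / 0.02230 = 1.1031
E(R_Calder) = R_f + β × MRP = 4.5369% + 1.1031 × 3.9388% = 8.88%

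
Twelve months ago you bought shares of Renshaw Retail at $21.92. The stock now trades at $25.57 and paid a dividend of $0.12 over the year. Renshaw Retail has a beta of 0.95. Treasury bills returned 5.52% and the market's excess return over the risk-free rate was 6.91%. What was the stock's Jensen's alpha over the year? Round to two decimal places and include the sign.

+5.11%

Realised HPR = (P1 + D1 − P0) / P0 = (25.57 + 0.12 − 21.92) / 21.92 = 3.77 / 21.92 = 17.1989%
CAPM required = R_f + β·MRP = 5.52% + 0.95 × 6.91% = 12.0845%
α = realised − required = 17.1989% − 12.0845% = +5.11%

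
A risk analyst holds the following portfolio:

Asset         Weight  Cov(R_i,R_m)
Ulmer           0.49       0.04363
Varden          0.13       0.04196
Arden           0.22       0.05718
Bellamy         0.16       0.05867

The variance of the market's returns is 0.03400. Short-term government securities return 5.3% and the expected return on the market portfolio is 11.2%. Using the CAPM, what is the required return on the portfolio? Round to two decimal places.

β_Ulmer = 0.04363 / 0.03400 = 1.2832
β_Varden = 0.04196 / 0.03400 = 1.2341
β_Arden = 0.05718 / 0.03400 = 1.6818
β_Bellamy = 0.05867 / 0.03400 = 1.7256
β_P = Σ w_i β_i = 0.49×1.2832 + 0.13×1.2341 + 0.22×1.6818 + 0.16×1.7256 = 1.4353
MRP = 11.2% − 5.3% = 5.90%
E(R_P) = R_f + β_P × MRP = 5.3% + 1.4353 × 5.9% = 13.77%

13.77%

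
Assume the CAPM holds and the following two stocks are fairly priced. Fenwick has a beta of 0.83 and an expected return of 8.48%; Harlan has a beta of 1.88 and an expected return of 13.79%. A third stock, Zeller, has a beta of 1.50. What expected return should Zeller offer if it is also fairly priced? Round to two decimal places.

MRP (SML slope) = (13.79% − 8.48%) / (1.88 − 0.83) = 5.31% / 1.05 = 5.0571%
R_f (intercept) = 8.48% − 0.83 × 5.0571% = 4.2826%
E(R_Zeller) = R_f + β × MRP = 4.2826% + 1.50 × 5.0571% = 11.87%

11.87%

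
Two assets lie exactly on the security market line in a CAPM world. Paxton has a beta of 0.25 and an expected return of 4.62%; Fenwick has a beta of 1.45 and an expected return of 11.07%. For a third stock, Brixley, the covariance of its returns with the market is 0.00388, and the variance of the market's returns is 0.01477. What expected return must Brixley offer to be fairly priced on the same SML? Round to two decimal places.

MRP = (11.07% − 4.62%) / (1.45 − 0.25) = 5.3750%
R_f = 4.62% − 0.25 × 5.3750% = 3.2763%
β_Brixley = Cov / Var(R_m) = 0.00388 / 0.01477 = 0.2627
E(R_Brixley) = R_f + β × MRP = 3.2763% + 0.2627 × 5.3750% = 4.69%

4.69%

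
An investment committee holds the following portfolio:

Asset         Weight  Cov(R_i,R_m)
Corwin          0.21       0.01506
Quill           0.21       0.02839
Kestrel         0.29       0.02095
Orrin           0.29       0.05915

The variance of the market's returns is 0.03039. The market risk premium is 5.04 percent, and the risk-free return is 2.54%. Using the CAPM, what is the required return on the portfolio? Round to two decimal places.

7.91%

β_Corwin = 0.01506 / 0.03039 = 0.4956
β_Quill = 0.02839 / 0.03039 = 0.9342
β_Kestrel = 0.02095 / 0.03039 = 0.6894
β_Orrin = 0.05915 / 0.03039 = 1.9464
β_P = Σ w_i β_i = 0.21×0.4956 + 0.21×0.9342 + 0.29×0.6894 + 0.29×1.9464 = 1.0646
E(R_P) = R_f + β_P × MRP = 2.54% + 1.0646 × 5.04% = 7.91%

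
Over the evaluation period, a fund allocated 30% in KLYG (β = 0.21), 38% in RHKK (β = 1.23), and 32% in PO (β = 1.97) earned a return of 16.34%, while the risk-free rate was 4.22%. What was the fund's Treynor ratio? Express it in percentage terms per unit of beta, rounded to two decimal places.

β_P = 0.30×0.21 + 0.38×1.23 + 0.32×1.97 = 1.1608
Treynor = (R_P − R_f) / β_P = (16.34% − 4.22%) / 1.1608 = 12.12% / 1.1608 = 10.44%

10.44%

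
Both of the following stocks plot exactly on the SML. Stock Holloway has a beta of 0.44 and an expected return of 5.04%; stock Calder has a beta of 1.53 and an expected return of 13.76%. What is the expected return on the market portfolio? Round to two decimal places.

Both satisfy E(R) = R_f + β·MRP, so the slope of the SML is
MRP = (13.76% − 5.04%) / (1.53 − 0.44) = 8.72% / 1.09 = 8.0000%
R_f = E(R_Holloway) − β_Holloway·MRP = 5.04% − 0.44 × 8.0000% = 1.5200%
E(R_m) = R_f + MRP = 1.5200% + 8.0000% = 9.52%

9.52%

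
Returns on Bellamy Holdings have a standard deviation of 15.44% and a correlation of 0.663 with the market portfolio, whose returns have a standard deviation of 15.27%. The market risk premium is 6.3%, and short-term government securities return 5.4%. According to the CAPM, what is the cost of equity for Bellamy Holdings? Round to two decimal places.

9.62%

β = ρ × σ_i / σ_m = 0.663 × 15.44% / 15.27% = 0.6704
E(R) = 5.4% + 0.6704 × 6.3% = 9.62%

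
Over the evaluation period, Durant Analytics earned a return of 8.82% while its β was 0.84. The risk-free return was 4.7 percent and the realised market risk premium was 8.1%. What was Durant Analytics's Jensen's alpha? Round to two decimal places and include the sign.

-2.68%

CAPM benchmark = R_f + β(R_m − R_f) = 4.7% + 0.84 × 8.1% = 11.5040%
α = actual − benchmark = 8.82% − 11.5040% = -2.68%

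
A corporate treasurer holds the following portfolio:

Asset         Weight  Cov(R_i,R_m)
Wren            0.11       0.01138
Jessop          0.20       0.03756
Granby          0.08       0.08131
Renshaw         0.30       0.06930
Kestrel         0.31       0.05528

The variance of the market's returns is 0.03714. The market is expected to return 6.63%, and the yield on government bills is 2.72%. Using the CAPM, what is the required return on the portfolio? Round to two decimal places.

β_Wren = 0.01138 / 0.03714 = 0.3064
β_Jessop = 0.03756 / 0.03714 = 1.0113
β_Granby = 0.08131 / 0.03714 = 2.1893
β_Renshaw = 0.06930 / 0.03714 = 1.8659
β_Kestrel = 0.05528 / 0.03714 = 1.4884
β_P = Σ w_i β_i = 0.11×0.3064 + 0.20×1.0113 + 0.08×2.1893 + 0.30×1.8659 + 0.31×1.4884 = 1.4323
MRP = 6.63% − 2.72% = 3.91%
E(R_P) = R_f + β_P × MRP = 2.72% + 1.4323 × 3.91% = 8.32%

8.32%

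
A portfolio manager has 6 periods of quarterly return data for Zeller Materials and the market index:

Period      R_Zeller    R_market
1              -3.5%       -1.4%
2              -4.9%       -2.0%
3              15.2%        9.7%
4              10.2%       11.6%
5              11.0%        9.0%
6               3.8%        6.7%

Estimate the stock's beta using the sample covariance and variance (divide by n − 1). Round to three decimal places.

1.316

Mean R_i = (-3.5 − 4.9 + 15.2 + 10.2 + 11.0 + 3.8) / 6 = 5.3000%
Mean R_m = (-1.4 − 2.0 + 9.7 + 11.6 + 9.0 + 6.7) / 6 = 5.6000%
Σ(R_i − R̄_i)(R_m − R̄_m) = 226.8400  ⇒  Cov = 226.8400 / 5 = 45.3680
Σ(R_m − R̄_m)² = 172.3400  ⇒  Var(R_m) = 172.3400 / 5 = 34.4680
β = Cov / Var(R_m) = 45.3680 / 34.4680 = 1.3162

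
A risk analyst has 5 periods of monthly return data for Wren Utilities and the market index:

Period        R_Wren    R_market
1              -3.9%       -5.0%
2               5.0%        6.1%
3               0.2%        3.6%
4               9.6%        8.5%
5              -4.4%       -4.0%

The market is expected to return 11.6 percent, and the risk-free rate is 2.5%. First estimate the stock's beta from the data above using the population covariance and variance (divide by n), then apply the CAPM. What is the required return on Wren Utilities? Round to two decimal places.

Mean R_i = (-3.9 + 5.0 + 0.2 + 9.6 − 4.4) / 5 = 1.3000%
Mean R_m = (-5.0 + 6.1 + 3.6 + 8.5 − 4.0) / 5 = 1.8400%
Σ(R_i − R̄_i)(R_m − R̄_m) = 137.9600  ⇒  Cov = 137.9600 / 5 = 27.5920
Σ(R_m − R̄_m)² = 146.4920  ⇒  Var(R_m) = 146.4920 / 5 = 29.2984
β = Cov / Var(R_m) = 27.5920 / 29.2984 = 0.9418
MRP = 11.6% − 2.5% = 9.10%
E(R) = R_f + β × MRP = 2.5% + 0.9418 × 9.1% = 11.07%

11.07%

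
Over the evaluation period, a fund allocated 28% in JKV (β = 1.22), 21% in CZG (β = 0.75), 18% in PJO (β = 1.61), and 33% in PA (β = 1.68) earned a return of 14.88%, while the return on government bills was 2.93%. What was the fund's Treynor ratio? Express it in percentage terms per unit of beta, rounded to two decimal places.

8.90%

β_P = 0.28×1.22 + 0.21×0.75 + 0.18×1.61 + 0.33×1.68 = 1.3433
Treynor = (R_P − R_f) / β_P = (14.88% − 2.93%) / 1.3433 = 11.95% / 1.3433 = 8.90%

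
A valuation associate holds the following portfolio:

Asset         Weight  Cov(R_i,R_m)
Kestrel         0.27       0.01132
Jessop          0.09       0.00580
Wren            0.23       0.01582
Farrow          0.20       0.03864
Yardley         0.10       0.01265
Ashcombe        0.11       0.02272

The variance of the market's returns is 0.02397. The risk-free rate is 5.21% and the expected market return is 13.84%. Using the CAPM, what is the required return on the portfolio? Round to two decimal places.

11.95%

β_Kestrel = 0.01132 / 0.02397 = 0.4723
β_Jessop = 0.00580 / 0.02397 = 0.2420
β_Wren = 0.01582 / 0.02397 = 0.6600
β_Farrow = 0.03864 / 0.02397 = 1.6120
β_Yardley = 0.01265 / 0.02397 = 0.5277
β_Ashcombe = 0.02272 / 0.02397 = 0.9479
β_P = Σ w_i β_i = 0.27×0.4723 + 0.09×0.2420 + 0.23×0.6600 + 0.20×1.6120 + 0.10×0.5277 + 0.11×0.9479 = 0.7805
MRP = 13.84% − 5.21% = 8.63%
E(R_P) = R_f + β_P × MRP = 5.21% + 0.7805 × 8.63% = 11.95%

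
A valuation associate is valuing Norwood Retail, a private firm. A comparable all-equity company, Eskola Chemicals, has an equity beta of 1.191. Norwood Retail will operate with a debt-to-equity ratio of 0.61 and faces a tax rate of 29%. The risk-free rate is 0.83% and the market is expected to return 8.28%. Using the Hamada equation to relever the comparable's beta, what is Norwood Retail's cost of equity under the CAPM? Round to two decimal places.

13.55%

β_L = β_U × [1 + (1 − t)(D/E)] = 1.191 × [1 + (1 − 0.29) × 0.61]
    = 1.191 × [1 + 0.71 × 0.61] = 1.191 × 1.4331 = 1.7068
MRP = 8.28% − 0.83% = 7.45%
E(R) = R_f + β_L × MRP = 0.83% + 1.7068 × 7.45% = 13.55%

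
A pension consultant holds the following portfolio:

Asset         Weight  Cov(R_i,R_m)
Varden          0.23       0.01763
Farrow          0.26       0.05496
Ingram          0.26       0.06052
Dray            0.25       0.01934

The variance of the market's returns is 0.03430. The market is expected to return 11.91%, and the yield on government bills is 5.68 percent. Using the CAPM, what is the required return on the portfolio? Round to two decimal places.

12.75%

β_Varden = 0.01763 / 0.03430 = 0.5140
β_Farrow = 0.05496 / 0.03430 = 1.6023
β_Ingram = 0.06052 / 0.03430 = 1.7644
β_Dray = 0.01934 / 0.03430 = 0.5638
β_P = Σ w_i β_i = 0.23×0.5140 + 0.26×1.6023 + 0.26×1.7644 + 0.25×0.5638 = 1.1345
MRP = 11.91% − 5.68% = 6.23%
E(R_P) = R_f + β_P × MRP = 5.68% + 1.1345 × 6.23% = 12.75%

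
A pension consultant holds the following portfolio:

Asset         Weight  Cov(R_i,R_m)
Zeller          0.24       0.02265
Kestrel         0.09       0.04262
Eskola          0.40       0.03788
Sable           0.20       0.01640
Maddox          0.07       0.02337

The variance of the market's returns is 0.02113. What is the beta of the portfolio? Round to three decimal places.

1.389

β_Zeller = 0.02265 / 0.02113 = 1.0719
β_Kestrel = 0.04262 / 0.02113 = 2.0170
β_Eskola = 0.03788 / 0.02113 = 1.7927
β_Sable = 0.01640 / 0.02113 = 0.7761
β_Maddox = 0.02337 / 0.02113 = 1.1060
β_P = Σ w_i β_i = 0.24×1.0719 + 0.09×2.0170 + 0.40×1.7927 + 0.20×0.7761 + 0.07×1.1060 = 1.3885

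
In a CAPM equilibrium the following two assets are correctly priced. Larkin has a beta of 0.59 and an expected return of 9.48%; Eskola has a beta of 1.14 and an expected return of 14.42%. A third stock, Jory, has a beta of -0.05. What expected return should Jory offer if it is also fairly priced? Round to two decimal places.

3.73%

MRP (SML slope) = (14.42% − 9.48%) / (1.14 − 0.59) = 4.94% / 0.55 = 8.9818%
R_f (intercept) = 9.48% − 0.59 × 8.9818% = 4.1807%
E(R_Jory) = R_f + β × MRP = 4.1807% + -0.05 × 8.9818% = 3.73%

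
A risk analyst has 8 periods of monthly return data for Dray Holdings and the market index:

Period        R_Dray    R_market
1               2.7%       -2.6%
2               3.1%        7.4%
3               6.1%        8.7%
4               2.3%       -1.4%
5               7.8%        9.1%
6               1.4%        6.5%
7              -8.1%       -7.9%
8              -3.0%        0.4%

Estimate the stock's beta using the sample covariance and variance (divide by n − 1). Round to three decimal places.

0.644

Mean R_i = (2.7 + 3.1 + 6.1 + 2.3 + 7.8 + 1.4 − 8.1 − 3.0) / 8 = 1.5375%
Mean R_m = (-2.6 + 7.4 + 8.7 − 1.4 + 9.1 + 6.5 − 7.9 + 0.4) / 8 = 2.5250%
Σ(R_i − R̄_i)(R_m − R̄_m) = 177.5825  ⇒  Cov = 177.5825 / 7 = 25.3689
Σ(R_m − R̄_m)² = 275.7950  ⇒  Var(R_m) = 275.7950 / 7 = 39.3993
β = Cov / Var(R_m) = 25.3689 / 39.3993 = 0.6439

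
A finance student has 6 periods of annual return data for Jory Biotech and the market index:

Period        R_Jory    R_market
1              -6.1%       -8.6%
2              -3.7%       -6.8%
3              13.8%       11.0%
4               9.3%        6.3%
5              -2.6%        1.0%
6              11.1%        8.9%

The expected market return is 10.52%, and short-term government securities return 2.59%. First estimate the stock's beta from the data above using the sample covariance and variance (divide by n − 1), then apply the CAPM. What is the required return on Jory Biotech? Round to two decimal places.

Mean R_i = (-6.1 − 3.7 + 13.8 + 9.3 − 2.6 + 11.1) / 6 = 3.6333%
Mean R_m = (-8.6 − 6.8 + 11.0 + 6.3 + 1.0 + 8.9) / 6 = 1.9667%
Σ(R_i − R̄_i)(R_m − R̄_m) = 341.3267  ⇒  Cov = 341.3267 / 5 = 68.2653
Σ(R_m − R̄_m)² = 337.8933  ⇒  Var(R_m) = 337.8933 / 5 = 67.5787
β = Cov / Var(R_m) = 68.2653 / 67.5787 = 1.0102
MRP = 10.52% − 2.59% = 7.93%
E(R) = R_f + β × MRP = 2.59% + 1.0102 × 7.93% = 10.60%

10.60%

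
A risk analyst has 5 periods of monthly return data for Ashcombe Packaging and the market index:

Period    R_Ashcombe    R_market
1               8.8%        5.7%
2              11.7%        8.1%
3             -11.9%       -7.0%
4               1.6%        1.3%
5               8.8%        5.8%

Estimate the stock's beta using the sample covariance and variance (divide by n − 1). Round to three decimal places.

Mean R_i = (8.8 + 11.7 − 11.9 + 1.6 + 8.8) / 5 = 3.8000%
Mean R_m = (5.7 + 8.1 − 7.0 + 1.3 + 5.8) / 5 = 2.7800%
Σ(R_i − R̄_i)(R_m − R̄_m) = 228.5300  ⇒  Cov = 228.5300 / 4 = 57.1325
Σ(R_m − R̄_m)² = 143.7880  ⇒  Var(R_m) = 143.7880 / 4 = 35.9470
β = Cov / Var(R_m) = 57.1325 / 35.9470 = 1.5894

1.589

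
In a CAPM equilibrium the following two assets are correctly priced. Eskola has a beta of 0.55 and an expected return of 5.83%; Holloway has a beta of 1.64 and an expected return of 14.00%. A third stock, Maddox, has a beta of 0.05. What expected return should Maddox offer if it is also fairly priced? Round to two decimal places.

2.08%

MRP (SML slope) = (14.00% − 5.83%) / (1.64 − 0.55) = 8.17% / 1.09 = 7.4954%
R_f (intercept) = 5.83% − 0.55 × 7.4954% = 1.7075%
E(R_Maddox) = R_f + β × MRP = 1.7075% + 0.05 × 7.4954% = 2.08%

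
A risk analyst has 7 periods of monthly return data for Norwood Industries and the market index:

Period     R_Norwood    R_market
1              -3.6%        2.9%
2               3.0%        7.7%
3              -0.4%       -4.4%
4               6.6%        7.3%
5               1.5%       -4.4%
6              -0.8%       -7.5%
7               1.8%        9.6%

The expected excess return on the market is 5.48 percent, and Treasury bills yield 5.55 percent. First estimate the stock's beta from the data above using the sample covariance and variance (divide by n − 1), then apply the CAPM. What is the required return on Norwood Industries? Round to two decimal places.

Mean R_i = (-3.6 + 3.0 − 0.4 + 6.6 + 1.5 − 0.8 + 1.8) / 7 = 1.1571%
Mean R_m = (2.9 + 7.7 − 4.4 + 7.3 − 4.4 − 7.5 + 9.6) / 7 = 1.6000%
Σ(R_i − R̄_i)(R_m − R̄_m) = 66.3200  ⇒  Cov = 66.3200 / 6 = 11.0533
Σ(R_m − R̄_m)² = 290.2000  ⇒  Var(R_m) = 290.2000 / 6 = 48.3667
β = Cov / Var(R_m) = 11.0533 / 48.3667 = 0.2285
E(R) = R_f + β × MRP = 5.55% + 0.2285 × 5.48% = 6.80%

6.80%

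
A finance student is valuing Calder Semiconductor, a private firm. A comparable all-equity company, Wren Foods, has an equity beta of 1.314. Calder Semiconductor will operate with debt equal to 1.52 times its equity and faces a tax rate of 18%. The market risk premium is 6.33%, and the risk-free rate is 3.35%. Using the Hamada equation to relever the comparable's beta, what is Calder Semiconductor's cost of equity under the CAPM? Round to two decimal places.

22.03%

β_L = β_U × [1 + (1 − t)(D/E)] = 1.314 × [1 + (1 − 0.18) × 1.52]
    = 1.314 × [1 + 0.82 × 1.52] = 1.314 × 2.2464 = 2.9518
E(R) = R_f + β_L × MRP = 3.35% + 2.9518 × 6.33% = 22.03%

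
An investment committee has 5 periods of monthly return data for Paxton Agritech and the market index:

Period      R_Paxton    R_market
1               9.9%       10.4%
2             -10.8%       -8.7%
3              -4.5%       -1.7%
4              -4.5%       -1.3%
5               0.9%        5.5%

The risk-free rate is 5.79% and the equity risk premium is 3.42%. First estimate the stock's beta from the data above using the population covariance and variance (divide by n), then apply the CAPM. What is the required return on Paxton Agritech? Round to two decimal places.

9.33%

Mean R_i = (9.9 − 10.8 − 4.5 − 4.5 + 0.9) / 5 = -1.8000%
Mean R_m = (10.4 − 8.7 − 1.7 − 1.3 + 5.5) / 5 = 0.8400%
Σ(R_i − R̄_i)(R_m − R̄_m) = 222.9300  ⇒  Cov = 222.9300 / 5 = 44.5860
Σ(R_m − R̄_m)² = 215.1520  ⇒  Var(R_m) = 215.1520 / 5 = 43.0304
β = Cov / Var(R_m) = 44.5860 / 43.0304 = 1.0362
E(R) = R_f + β × MRP = 5.79% + 1.0362 × 3.42% = 9.33%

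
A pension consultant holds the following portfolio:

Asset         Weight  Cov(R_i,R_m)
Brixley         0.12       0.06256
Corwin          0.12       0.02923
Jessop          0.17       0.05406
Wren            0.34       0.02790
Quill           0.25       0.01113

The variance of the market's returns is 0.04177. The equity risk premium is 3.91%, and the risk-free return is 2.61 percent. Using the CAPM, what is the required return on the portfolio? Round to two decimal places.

5.65%

β_Brixley = 0.06256 / 0.04177 = 1.4977
β_Corwin = 0.02923 / 0.04177 = 0.6998
β_Jessop = 0.05406 / 0.04177 = 1.2942
β_Wren = 0.02790 / 0.04177 = 0.6679
β_Quill = 0.01113 / 0.04177 = 0.2665
β_P = Σ w_i β_i = 0.12×1.4977 + 0.12×0.6998 + 0.17×1.2942 + 0.34×0.6679 + 0.25×0.2665 = 0.7774
E(R_P) = R_f + β_P × MRP = 2.61% + 0.7774 × 3.91% = 5.65%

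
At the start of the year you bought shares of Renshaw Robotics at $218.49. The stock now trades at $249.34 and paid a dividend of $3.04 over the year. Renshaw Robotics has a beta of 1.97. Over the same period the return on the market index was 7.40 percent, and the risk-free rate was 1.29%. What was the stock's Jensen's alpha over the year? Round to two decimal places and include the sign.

+2.18%

Realised HPR = (P1 + D1 − P0) / P0 = (249.34 + 3.04 − 218.49) / 218.49 = 33.89 / 218.49 = 15.5110%
MRP = 7.40% − 1.29% = 6.11%
CAPM required = R_f + β·MRP = 1.29% + 1.97 × 6.11% = 13.3267%
α = realised − required = 15.5110% − 13.3267% = +2.18%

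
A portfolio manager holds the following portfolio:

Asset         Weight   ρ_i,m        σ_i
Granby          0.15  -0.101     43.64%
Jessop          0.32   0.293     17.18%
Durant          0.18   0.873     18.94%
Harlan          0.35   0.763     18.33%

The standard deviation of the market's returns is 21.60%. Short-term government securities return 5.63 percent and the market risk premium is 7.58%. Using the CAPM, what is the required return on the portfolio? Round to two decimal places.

β_Granby = -0.101 × 43.64% / 21.60% = -0.2041
β_Jessop = 0.293 × 17.18% / 21.60% = 0.2330
β_Durant = 0.873 × 18.94% / 21.60% = 0.7655
β_Harlan = 0.763 × 18.33% / 21.60% = 0.6475
β_P = Σ w_i β_i = 0.15×-0.2041 + 0.32×0.2330 + 0.18×0.7655 + 0.35×0.6475 = 0.4084
E(R_P) = R_f + β_P × MRP = 5.63% + 0.4084 × 7.58% = 8.73%

8.73%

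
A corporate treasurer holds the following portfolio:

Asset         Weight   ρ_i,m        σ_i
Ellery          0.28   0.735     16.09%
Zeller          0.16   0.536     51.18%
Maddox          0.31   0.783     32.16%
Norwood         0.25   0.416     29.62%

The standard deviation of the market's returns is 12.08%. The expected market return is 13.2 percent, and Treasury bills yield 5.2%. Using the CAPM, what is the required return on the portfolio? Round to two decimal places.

17.51%

β_Ellery = 0.735 × 16.09% / 12.08% = 0.9790
β_Zeller = 0.536 × 51.18% / 12.08% = 2.2709
β_Maddox = 0.783 × 32.16% / 12.08% = 2.0845
β_Norwood = 0.416 × 29.62% / 12.08% = 1.0200
β_P = Σ w_i β_i = 0.28×0.9790 + 0.16×2.2709 + 0.31×2.0845 + 0.25×1.0200 = 1.5387
MRP = 13.2% − 5.2% = 8.00%
E(R_P) = R_f + β_P × MRP = 5.2% + 1.5387 × 8.0% = 17.51%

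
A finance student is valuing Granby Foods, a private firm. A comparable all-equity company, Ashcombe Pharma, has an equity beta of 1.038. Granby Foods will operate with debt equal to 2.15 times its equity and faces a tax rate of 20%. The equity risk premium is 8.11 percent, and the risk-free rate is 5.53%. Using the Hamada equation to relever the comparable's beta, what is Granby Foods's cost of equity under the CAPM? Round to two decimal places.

β_L = β_U × [1 + (1 − t)(D/E)] = 1.038 × [1 + (1 − 0.20) × 2.15]
    = 1.038 × [1 + 0.80 × 2.15] = 1.038 × 2.7200 = 2.8234
E(R) = R_f + β_L × MRP = 5.53% + 2.8234 × 8.11% = 28.43%

28.43%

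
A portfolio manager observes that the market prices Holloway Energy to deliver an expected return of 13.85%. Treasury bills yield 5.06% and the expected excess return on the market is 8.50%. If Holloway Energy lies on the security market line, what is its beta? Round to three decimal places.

β = (E(R) − R_f) / MRP = (13.85% − 5.06%) / 8.50% = 8.79% / 8.50% = 1.034

1.034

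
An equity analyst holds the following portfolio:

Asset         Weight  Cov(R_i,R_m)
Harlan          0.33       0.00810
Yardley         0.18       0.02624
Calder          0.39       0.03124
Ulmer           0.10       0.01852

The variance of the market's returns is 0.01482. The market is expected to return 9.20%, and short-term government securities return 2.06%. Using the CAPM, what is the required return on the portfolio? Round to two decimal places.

β_Harlan = 0.00810 / 0.01482 = 0.5466
β_Yardley = 0.02624 / 0.01482 = 1.7706
β_Calder = 0.03124 / 0.01482 = 2.1080
β_Ulmer = 0.01852 / 0.01482 = 1.2497
β_P = Σ w_i β_i = 0.33×0.5466 + 0.18×1.7706 + 0.39×2.1080 + 0.10×1.2497 = 1.4462
MRP = 9.20% − 2.06% = 7.14%
E(R_P) = R_f + β_P × MRP = 2.06% + 1.4462 × 7.14% = 12.39%

12.39%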